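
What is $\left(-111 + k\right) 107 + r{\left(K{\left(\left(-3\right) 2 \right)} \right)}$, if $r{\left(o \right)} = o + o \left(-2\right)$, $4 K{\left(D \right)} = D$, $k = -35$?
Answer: $- \frac{31241}{2} \approx -15621.0$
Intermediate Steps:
$K{\left(D \right)} = \frac{D}{4}$
$r{\left(o \right)} = - o$ ($r{\left(o \right)} = o - 2 o = - o$)
$\left(-111 + k\right) 107 + r{\left(K{\left(\left(-3\right) 2 \right)} \right)} = \left(-111 - 35\right) 107 - \frac{\left(-3\right) 2}{4} = \left(-146\right) 107 - \frac{1}{4} \left(-6\right) = -15622 - - \frac{3}{2} = -15622 + \frac{3}{2} = - \frac{31241}{2}$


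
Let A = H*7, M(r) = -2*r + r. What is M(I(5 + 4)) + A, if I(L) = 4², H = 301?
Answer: 2091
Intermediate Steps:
I(L) = 16
M(r) = -r
A = 2107 (A = 301*7 = 2107)
M(I(5 + 4)) + A = -1*16 + 2107 = -16 + 2107 = 2091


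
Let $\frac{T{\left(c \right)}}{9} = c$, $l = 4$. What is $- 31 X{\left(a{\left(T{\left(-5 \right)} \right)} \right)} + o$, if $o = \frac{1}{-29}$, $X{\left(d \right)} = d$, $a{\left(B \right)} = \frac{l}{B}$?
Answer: $\frac{3551}{1305} \approx 2.7211$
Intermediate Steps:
$T{\left(c \right)} = 9 c$
$a{\left(B \right)} = \frac{4}{B}$
$o = - \frac{1}{29} \approx -0.034483$
$- 31 X{\left(a{\left(T{\left(-5 \right)} \right)} \right)} + o = - 31 \frac{4}{9 \left(-5\right)} - \frac{1}{29} = - 31 \frac{4}{-45} - \frac{1}{29} = - 31 \cdot 4 \left(- \frac{1}{45}\right) - \frac{1}{29} = \left(-31\right) \left(- \frac{4}{45}\right) - \frac{1}{29} = \frac{124}{45} - \frac{1}{29} = \frac{3551}{1305}$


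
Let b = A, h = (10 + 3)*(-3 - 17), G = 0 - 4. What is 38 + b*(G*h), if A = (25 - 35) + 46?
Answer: 37478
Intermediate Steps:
G = -4
h = -260 (h = 13*(-20) = -260)
A = 36 (A = -10 + 46 = 36)
b = 36
38 + b*(G*h) = 38 + 36*(-4*(-260)) = 38 + 36*1040 = 38 + 37440 = 37478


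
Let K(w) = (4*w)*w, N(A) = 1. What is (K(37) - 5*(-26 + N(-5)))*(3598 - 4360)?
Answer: -4267962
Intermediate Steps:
K(w) = 4*w**2
(K(37) - 5*(-26 + N(-5)))*(3598 - 4360) = (4*37**2 - 5*(-26 + 1))*(3598 - 4360) = (4*1369 - 5*(-25))*(-762) = (5476 + 125)*(-762) = 5601*(-762) = -4267962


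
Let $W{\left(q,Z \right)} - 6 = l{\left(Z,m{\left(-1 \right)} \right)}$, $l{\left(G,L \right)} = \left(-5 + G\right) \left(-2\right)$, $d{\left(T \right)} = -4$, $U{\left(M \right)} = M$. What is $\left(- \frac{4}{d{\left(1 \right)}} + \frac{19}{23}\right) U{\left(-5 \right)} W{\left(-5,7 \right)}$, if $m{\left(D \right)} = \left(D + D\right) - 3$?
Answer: $- \frac{420}{23} \approx -18.261$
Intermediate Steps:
$m{\left(D \right)} = -3 + 2 D$ ($m{\left(D \right)} = 2 D - 3 = -3 + 2 D$)
$l{\left(G,L \right)} = 10 - 2 G$
$W{\left(q,Z \right)} = 16 - 2 Z$ ($W{\left(q,Z \right)} = 6 - \left(-10 + 2 Z\right) = 16 - 2 Z$)
$\left(- \frac{4}{d{\left(1 \right)}} + \frac{19}{23}\right) U{\left(-5 \right)} W{\left(-5,7 \right)} = \left(- \frac{4}{-4} + \frac{19}{23}\right) \left(-5\right) \left(16 - 14\right) = \left(\left(-4\right) \left(- \frac{1}{4}\right) + 19 \cdot \frac{1}{23}\right) \left(-5\right) \left(16 - 14\right) = \left(1 + \frac{19}{23}\right) \left(-5\right) 2 = \frac{42}{23} \left(-5\right) 2 = \left(- \frac{210}{23}\right) 2 = - \frac{420}{23}$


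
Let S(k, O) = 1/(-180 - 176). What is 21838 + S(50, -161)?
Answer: 7774327/356 ≈ 21838.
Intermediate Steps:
S(k, O) = -1/356 (S(k, O) = 1/(-356) = -1/356)
21838 + S(50, -161) = 21838 - 1/356 = 7774327/356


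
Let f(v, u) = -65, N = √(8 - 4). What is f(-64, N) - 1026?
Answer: -1091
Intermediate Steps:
N = 2 (N = √4 = 2)
f(-64, N) - 1026 = -65 - 1026 = -1091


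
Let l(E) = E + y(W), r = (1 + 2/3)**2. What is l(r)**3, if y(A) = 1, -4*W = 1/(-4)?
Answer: 39304/729 ≈ 53.915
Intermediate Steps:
r = 25/9 (r = (1 + 2*(1/3))**2 = (1 + 2/3)**2 = (5/3)**2 = 25/9 ≈ 2.7778)
W = 1/16 (W = -1/(4*(-4)) = -(-1)/(4*4) = -1/4*(-1/4) = 1/16 ≈ 0.062500)
l(E) = 1 + E (l(E) = E + 1 = 1 + E)
l(r)**3 = (1 + 25/9)**3 = (34/9)**3 = 39304/729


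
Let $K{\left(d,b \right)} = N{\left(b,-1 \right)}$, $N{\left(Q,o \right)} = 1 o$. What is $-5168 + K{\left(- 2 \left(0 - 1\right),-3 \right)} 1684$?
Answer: $-6852$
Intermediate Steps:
$N{\left(Q,o \right)} = o$
$K{\left(d,b \right)} = -1$
$-5168 + K{\left(- 2 \left(0 - 1\right),-3 \right)} 1684 = -5168 - 1684 = -6852$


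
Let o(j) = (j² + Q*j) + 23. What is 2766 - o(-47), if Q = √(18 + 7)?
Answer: 769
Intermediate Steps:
Q = 5 (Q = √25 = 5)
o(j) = 23 + j² + 5*j (o(j) = (j² + 5*j) + 23 = 23 + j² + 5*j)
2766 - o(-47) = 2766 - (23 + (-47)² + 5*(-47)) = 2766 - (23 + 2209 - 235) = 2766 - 1*1997 = 2766 - 1997 = 769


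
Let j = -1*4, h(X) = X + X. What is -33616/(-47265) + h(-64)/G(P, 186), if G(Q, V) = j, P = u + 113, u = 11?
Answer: 1546096/47265 ≈ 32.711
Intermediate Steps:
h(X) = 2*X
j = -4
P = 124 (P = 11 + 113 = 124)
G(Q, V) = -4
-33616/(-47265) + h(-64)/G(P, 186) = -33616/(-47265) + (2*(-64))/(-4) = -33616*(-1/47265) - 128*(-¼) = 33616/47265 + 32 = 1546096/47265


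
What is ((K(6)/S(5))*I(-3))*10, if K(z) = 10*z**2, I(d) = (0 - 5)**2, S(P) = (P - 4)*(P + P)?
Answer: 9000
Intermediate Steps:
S(P) = 2*P*(-4 + P) (S(P) = (-4 + P)*(2*P) = 2*P*(-4 + P))
I(d) = 25 (I(d) = (-5)**2 = 25)
((K(6)/S(5))*I(-3))*10 = (((10*6**2)/((2*5*(-4 + 5))))*25)*10 = (((10*36)/((2*5*1)))*25)*10 = ((360/10)*25)*10 = ((360*(1/10))*25)*10 = (36*25)*10 = 900*10 = 9000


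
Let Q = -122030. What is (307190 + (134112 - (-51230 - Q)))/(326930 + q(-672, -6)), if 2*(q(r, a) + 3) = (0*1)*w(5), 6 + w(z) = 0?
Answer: 370502/326927 ≈ 1.1333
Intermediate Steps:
w(z) = -6 (w(z) = -6 + 0 = -6)
q(r, a) = -3 (q(r, a) = -3 + ((0*1)*(-6))/2 = -3 + (0*(-6))/2 = -3 + (½)*0 = -3 + 0 = -3)
(307190 + (134112 - (-51230 - Q)))/(326930 + q(-672, -6)) = (307190 + (134112 - (-51230 - 1*(-122030))))/(326930 - 3) = (307190 + (134112 - (-51230 + 122030)))/326927 = (307190 + (134112 - 1*70800))*(1/326927) = (307190 + (134112 - 70800))*(1/326927) = (307190 + 63312)*(1/326927) = 370502*(1/326927) = 370502/326927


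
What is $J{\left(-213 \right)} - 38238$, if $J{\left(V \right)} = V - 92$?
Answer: $-38543$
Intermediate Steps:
$J{\left(V \right)} = -92 + V$
$J{\left(-213 \right)} - 38238 = \left(-92 - 213\right) - 38238 = -305 - 38238 = -38543$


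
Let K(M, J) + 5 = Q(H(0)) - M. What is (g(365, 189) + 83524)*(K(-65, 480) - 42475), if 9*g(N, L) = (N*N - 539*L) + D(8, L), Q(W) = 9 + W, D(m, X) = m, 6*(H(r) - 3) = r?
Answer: -11068285478/3 ≈ -3.6894e+9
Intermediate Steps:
H(r) = 3 + r/6
g(N, L) = 8/9 - 539*L/9 + N²/9 (g(N, L) = ((N*N - 539*L) + 8)/9 = ((N² - 539*L) + 8)/9 = (8 + N² - 539*L)/9 = 8/9 - 539*L/9 + N²/9)
K(M, J) = 7 - M (K(M, J) = -5 + ((9 + (3 + (⅙)*0)) - M) = -5 + ((9 + (3 + 0)) - M) = -5 + ((9 + 3) - M) = -5 + (12 - M) = 7 - M)
(g(365, 189) + 83524)*(K(-65, 480) - 42475) = ((8/9 - 539/9*189 + (⅑)*365²) + 83524)*((7 - 1*(-65)) - 42475) = ((8/9 - 11319 + (⅑)*133225) + 83524)*((7 + 65) - 42475) = ((8/9 - 11319 + 133225/9) + 83524)*(72 - 42475) = (10454/3 + 83524)*(-42403) = (261026/3)*(-42403) = -11068285478/3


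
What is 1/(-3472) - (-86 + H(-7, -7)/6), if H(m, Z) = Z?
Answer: 907925/10416 ≈ 87.166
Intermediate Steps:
1/(-3472) - (-86 + H(-7, -7)/6) = 1/(-3472) - (-86 - 7/6) = -1/3472 - (-86 + (⅙)*(-7)) = -1/3472 - (-86 - 7/6) = -1/3472 - 1*(-523/6) = -1/3472 + 523/6 = 907925/10416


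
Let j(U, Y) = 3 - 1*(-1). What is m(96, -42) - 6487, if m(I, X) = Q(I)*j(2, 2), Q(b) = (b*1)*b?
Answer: 30377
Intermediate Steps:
Q(b) = b**2 (Q(b) = b*b = b**2)
j(U, Y) = 4 (j(U, Y) = 3 + 1 = 4)
m(I, X) = 4*I**2 (m(I, X) = I**2*4 = 4*I**2)
m(96, -42) - 6487 = 4*96**2 - 6487 = 4*9216 - 6487 = 36864 - 6487 = 30377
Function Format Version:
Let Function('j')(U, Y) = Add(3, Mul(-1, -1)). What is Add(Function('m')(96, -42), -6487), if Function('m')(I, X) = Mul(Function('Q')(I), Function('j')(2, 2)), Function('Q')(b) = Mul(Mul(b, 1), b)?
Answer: 30377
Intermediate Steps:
Function('Q')(b) = Pow(b, 2) (Function('Q')(b) = Mul(b, b) = Pow(b, 2))
Function('j')(U, Y) = 4 (Function('j')(U, Y) = Add(3, 1) = 4)
Function('m')(I, X) = Mul(4, Pow(I, 2)) (Function('m')(I, X) = Mul(Pow(I, 2), 4) = Mul(4, Pow(I, 2)))
Add(Function('m')(96, -42), -6487) = Add(Mul(4, Pow(96, 2)), -6487) = Add(Mul(4, 9216), -6487) = Add(36864, -6487) = 30377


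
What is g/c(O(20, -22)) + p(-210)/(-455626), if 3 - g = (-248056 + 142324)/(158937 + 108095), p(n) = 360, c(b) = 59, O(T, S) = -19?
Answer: 50937831831/897292074986 ≈ 0.056768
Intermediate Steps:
g = 226707/66758 (g = 3 - (-248056 + 142324)/(158937 + 108095) = 3 - (-105732)/267032 = 3 - 1*(-26433/66758) = 3 + 26433/66758 = 226707/66758 ≈ 3.3960)
g/c(O(20, -22)) + p(-210)/(-455626) = (226707/66758)/59 + 360/(-455626) = (226707/66758)*(1/59) + 360*(-1/455626) = 226707/3938722 - 180/227813 = 50937831831/897292074986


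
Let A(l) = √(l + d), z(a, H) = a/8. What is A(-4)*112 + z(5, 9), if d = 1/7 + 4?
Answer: 5/8 + 16*√7 ≈ 42.957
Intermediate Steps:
z(a, H) = a/8 (z(a, H) = a*(⅛) = a/8)
d = 29/7 (d = ⅐ + 4 = 29/7 ≈ 4.1429)
A(l) = √(29/7 + l) (A(l) = √(l + 29/7) = √(29/7 + l))
A(-4)*112 + z(5, 9) = (√(203 + 49*(-4))/7)*112 + (⅛)*5 = (√(203 - 196)/7)*112 + 5/8 = (√7/7)*112 + 5/8 = 16*√7 + 5/8 = 5/8 + 16*√7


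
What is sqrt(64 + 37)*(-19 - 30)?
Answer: -49*sqrt(101) ≈ -492.44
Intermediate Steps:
sqrt(64 + 37)*(-19 - 30) = sqrt(101)*(-49) = -49*sqrt(101)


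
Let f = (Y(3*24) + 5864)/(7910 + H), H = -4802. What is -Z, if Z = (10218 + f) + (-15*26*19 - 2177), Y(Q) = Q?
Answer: -70253/111 ≈ -632.91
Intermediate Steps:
f = 212/111 (f = (3*24 + 5864)/(7910 - 4802) = (72 + 5864)/3108 = 5936*(1/3108) = 212/111 ≈ 1.9099)
Z = 70253/111 (Z = (10218 + 212/111) + (-15*26*19 - 2177) = 1134410/111 + (-390*19 - 2177) = 1134410/111 + (-7410 - 2177) = 1134410/111 - 9587 = 70253/111 ≈ 632.91)
-Z = -1*70253/111 = -70253/111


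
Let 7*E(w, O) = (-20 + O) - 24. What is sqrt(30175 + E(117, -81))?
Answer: 10*sqrt(14777)/7 ≈ 173.66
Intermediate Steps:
E(w, O) = -44/7 + O/7 (E(w, O) = ((-20 + O) - 24)/7 = (-44 + O)/7 = -44/7 + O/7)
sqrt(30175 + E(117, -81)) = sqrt(30175 + (-44/7 + (1/7)*(-81))) = sqrt(30175 + (-44/7 - 81/7)) = sqrt(30175 - 125/7) = sqrt(211100/7) = 10*sqrt(14777)/7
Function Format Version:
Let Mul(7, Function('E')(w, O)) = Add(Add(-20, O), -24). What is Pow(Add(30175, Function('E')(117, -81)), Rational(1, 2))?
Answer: Mul(Rational(10, 7), Pow(14777, Rational(1, 2))) ≈ 173.66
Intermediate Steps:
Function('E')(w, O) = Add(Rational(-44, 7), Mul(Rational(1, 7), O)) (Function('E')(w, O) = Mul(Rational(1, 7), Add(Add(-20, O), -24)) = Mul(Rational(1, 7), Add(-44, O)) = Add(Rational(-44, 7), Mul(Rational(1, 7), O)))
Pow(Add(30175, Function('E')(117, -81)), Rational(1, 2)) = Pow(Add(30175, Add(Rational(-44, 7), Mul(Rational(1, 7), -81))), Rational(1, 2)) = Pow(Add(30175, Add(Rational(-44, 7), Rational(-81, 7))), Rational(1, 2)) = Pow(Add(30175, Rational(-125, 7)), Rational(1, 2)) = Pow(Rational(211100, 7), Rational(1, 2)) = Mul(Rational(10, 7), Pow(14777, Rational(1, 2)))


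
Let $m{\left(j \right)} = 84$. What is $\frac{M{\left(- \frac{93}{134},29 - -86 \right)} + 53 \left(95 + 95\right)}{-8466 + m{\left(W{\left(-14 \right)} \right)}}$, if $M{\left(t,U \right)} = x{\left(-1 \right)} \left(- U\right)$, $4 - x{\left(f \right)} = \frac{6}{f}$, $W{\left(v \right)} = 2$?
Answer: $- \frac{4460}{4191} \approx -1.0642$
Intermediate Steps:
$x{\left(f \right)} = 4 - \frac{6}{f}$
$M{\left(t,U \right)} = - 10 U$ ($M{\left(t,U \right)} = \left(4 - \frac{6}{-1}\right) \left(- U\right) = \left(4 - -6\right) \left(- U\right) = \left(4 + 6\right) \left(- U\right) = 10 \left(- U\right) = - 10 U$)
$\frac{M{\left(- \frac{93}{134},29 - -86 \right)} + 53 \left(95 + 95\right)}{-8466 + m{\left(W{\left(-14 \right)} \right)}} = \frac{- 10 \left(29 - -86\right) + 53 \left(95 + 95\right)}{-8466 + 84} = \frac{- 10 \left(29 + 86\right) + 53 \cdot 190}{-8382} = \left(\left(-10\right) 115 + 10070\right) \left(- \frac{1}{8382}\right) = \left(-1150 + 10070\right) \left(- \frac{1}{8382}\right) = 8920 \left(- \frac{1}{8382}\right) = - \frac{4460}{4191}$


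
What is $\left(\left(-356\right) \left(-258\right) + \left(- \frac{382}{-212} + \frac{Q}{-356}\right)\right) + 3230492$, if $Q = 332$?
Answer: $\frac{31342963761}{9434} \approx 3.3223 \cdot 10^{6}$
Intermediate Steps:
$\left(\left(-356\right) \left(-258\right) + \left(- \frac{382}{-212} + \frac{Q}{-356}\right)\right) + 3230492 = \left(\left(-356\right) \left(-258\right) + \left(- \frac{382}{-212} + \frac{332}{-356}\right)\right) + 3230492 = \left(91848 + \left(\left(-382\right) \left(- \frac{1}{212}\right) + 332 \left(- \frac{1}{356}\right)\right)\right) + 3230492 = \left(91848 + \left(\frac{191}{106} - \frac{83}{89}\right)\right) + 3230492 = \left(91848 + \frac{8201}{9434}\right) + 3230492 = \frac{866502233}{9434} + 3230492 = \frac{31342963761}{9434}$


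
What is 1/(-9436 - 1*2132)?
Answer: -1/11568 ≈ -8.6445e-5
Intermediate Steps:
1/(-9436 - 1*2132) = 1/(-9436 - 2132) = 1/(-11568) = -1/11568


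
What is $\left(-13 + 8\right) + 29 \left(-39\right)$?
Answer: $-1136$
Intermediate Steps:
$\left(-13 + 8\right) + 29 \left(-39\right) = -5 - 1131 = -1136$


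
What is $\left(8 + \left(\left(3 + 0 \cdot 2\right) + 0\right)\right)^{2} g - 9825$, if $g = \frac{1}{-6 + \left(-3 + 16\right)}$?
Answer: $- \frac{68654}{7} \approx -9807.7$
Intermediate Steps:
$g = \frac{1}{7}$ ($g = \frac{1}{-6 + 13} = \frac{1}{7} \approx 0.14286$)
$\left(8 + \left(\left(3 + 0 \cdot 2\right) + 0\right)\right)^{2} g - 9825 = \left(8 + \left(\left(3 + 0 \cdot 2\right) + 0\right)\right)^{2} \cdot \frac{1}{7} - 9825 = \left(8 + \left(\left(3 + 0\right) + 0\right)\right)^{2} \cdot \frac{1}{7} - 9825 = \left(8 + \left(3 + 0\right)\right)^{2} \cdot \frac{1}{7} - 9825 = \left(8 + 3\right)^{2} \cdot \frac{1}{7} - 9825 = 11^{2} \cdot \frac{1}{7} - 9825 = 121 \cdot \frac{1}{7} - 9825 = \frac{121}{7} - 9825 = - \frac{68654}{7}$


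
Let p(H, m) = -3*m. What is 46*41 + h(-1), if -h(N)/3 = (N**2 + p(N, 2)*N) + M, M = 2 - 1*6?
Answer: 1877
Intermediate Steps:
M = -4 (M = 2 - 6 = -4)
h(N) = 12 - 3*N**2 + 18*N (h(N) = -3*((N**2 + (-3*2)*N) - 4) = -3*((N**2 - 6*N) - 4) = -3*(-4 + N**2 - 6*N) = 12 - 3*N**2 + 18*N)
46*41 + h(-1) = 46*41 + (12 - 3*(-1)**2 + 18*(-1)) = 1886 + (12 - 3*1 - 18) = 1886 + (12 - 3 - 18) = 1886 - 9 = 1877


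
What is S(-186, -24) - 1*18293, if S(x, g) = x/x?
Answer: -18292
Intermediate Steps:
S(x, g) = 1
S(-186, -24) - 1*18293 = 1 - 1*18293 = 1 - 18293 = -18292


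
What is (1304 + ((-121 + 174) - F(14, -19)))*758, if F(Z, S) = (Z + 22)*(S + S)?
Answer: 2065550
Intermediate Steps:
F(Z, S) = 2*S*(22 + Z) (F(Z, S) = (22 + Z)*(2*S) = 2*S*(22 + Z))
(1304 + ((-121 + 174) - F(14, -19)))*758 = (1304 + ((-121 + 174) - 2*(-19)*(22 + 14)))*758 = (1304 + (53 - 2*(-19)*36))*758 = (1304 + (53 - 1*(-1368)))*758 = (1304 + (53 + 1368))*758 = (1304 + 1421)*758 = 2725*758 = 2065550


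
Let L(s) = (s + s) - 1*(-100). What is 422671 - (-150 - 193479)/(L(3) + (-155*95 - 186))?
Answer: 2085816842/4935 ≈ 4.2266e+5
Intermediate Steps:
L(s) = 100 + 2*s (L(s) = 2*s + 100 = 100 + 2*s)
422671 - (-150 - 193479)/(L(3) + (-155*95 - 186)) = 422671 - (-150 - 193479)/((100 + 2*3) + (-155*95 - 186)) = 422671 - (-193629)/((100 + 6) + (-14725 - 186)) = 422671 - (-193629)/(106 - 14911) = 422671 - (-193629)/(-14805) = 422671 - (-193629)*(-1)/14805 = 422671 - 1*64543/4935 = 422671 - 64543/4935 = 2085816842/4935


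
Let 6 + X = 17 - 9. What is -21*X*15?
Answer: -630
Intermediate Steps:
X = 2 (X = -6 + (17 - 9) = -6 + 8 = 2)
-21*X*15 = -21*2*15 = -42*15 = -630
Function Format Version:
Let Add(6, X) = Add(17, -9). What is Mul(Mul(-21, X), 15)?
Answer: -630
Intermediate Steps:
X = 2 (X = Add(-6, Add(17, -9)) = Add(-6, 8) = 2)
Mul(Mul(-21, X), 15) = Mul(Mul(-21, 2), 15) = Mul(-42, 15) = -630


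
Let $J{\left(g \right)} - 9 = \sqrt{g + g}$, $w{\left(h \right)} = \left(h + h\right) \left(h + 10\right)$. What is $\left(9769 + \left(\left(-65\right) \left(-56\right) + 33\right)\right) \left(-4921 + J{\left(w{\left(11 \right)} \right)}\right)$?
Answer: $-66027104 + 26884 \sqrt{231} \approx -6.5618 \cdot 10^{7}$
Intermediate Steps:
$w{\left(h \right)} = 2 h \left(10 + h\right)$
$J{\left(g \right)} = 9 + \sqrt{2} \sqrt{g}$ ($J{\left(g \right)} = 9 + \sqrt{g + g} = 9 + \sqrt{2 g} = 9 + \sqrt{2} \sqrt{g}$)
$\left(9769 + \left(\left(-65\right) \left(-56\right) + 33\right)\right) \left(-4921 + J{\left(w{\left(11 \right)} \right)}\right) = \left(9769 + \left(\left(-65\right) \left(-56\right) + 33\right)\right) \left(-4921 + \left(9 + \sqrt{2} \sqrt{2 \cdot 11 \left(10 + 11\right)}\right)\right) = \left(9769 + \left(3640 + 33\right)\right) \left(-4921 + \left(9 + \sqrt{2} \sqrt{2 \cdot 11 \cdot 21}\right)\right) = \left(9769 + 3673\right) \left(-4921 + \left(9 + \sqrt{2} \sqrt{462}\right)\right) = 13442 \left(-4921 + \left(9 + 2 \sqrt{231}\right)\right) = 13442 \left(-4912 + 2 \sqrt{231}\right) = -66027104 + 26884 \sqrt{231}$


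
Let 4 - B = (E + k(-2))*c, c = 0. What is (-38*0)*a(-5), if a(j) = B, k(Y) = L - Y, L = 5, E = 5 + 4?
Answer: 0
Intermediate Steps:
E = 9
k(Y) = 5 - Y
B = 4 (B = 4 - (9 + (5 - 1*(-2)))*0 = 4 - (9 + (5 + 2))*0 = 4 - (9 + 7)*0 = 4 - 16*0 = 4 - 1*0 = 4 + 0 = 4)
a(j) = 4
(-38*0)*a(-5) = -38*0*4 = -19*0*4 = 0*4 = 0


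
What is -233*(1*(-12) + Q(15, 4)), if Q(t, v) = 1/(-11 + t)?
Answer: 10951/4 ≈ 2737.8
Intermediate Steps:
-233*(1*(-12) + Q(15, 4)) = -233*(1*(-12) + 1/(-11 + 15)) = -233*(-12 + 1/4) = -233*(-12 + ¼) = -233*(-47/4) = 10951/4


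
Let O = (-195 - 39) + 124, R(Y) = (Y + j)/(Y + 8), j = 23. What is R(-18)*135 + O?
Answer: -355/2 ≈ -177.50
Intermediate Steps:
R(Y) = (23 + Y)/(8 + Y) (R(Y) = (Y + 23)/(Y + 8) = (23 + Y)/(8 + Y))
O = -110 (O = -234 + 124 = -110)
R(-18)*135 + O = ((23 - 18)/(8 - 18))*135 - 110 = (5/(-10))*135 - 110 = -⅒*5*135 - 110 = -½*135 - 110 = -135/2 - 110 = -355/2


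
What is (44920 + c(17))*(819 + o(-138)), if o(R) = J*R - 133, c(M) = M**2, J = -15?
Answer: 124596004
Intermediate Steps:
o(R) = -133 - 15*R (o(R) = -15*R - 133 = -133 - 15*R)
(44920 + c(17))*(819 + o(-138)) = (44920 + 17**2)*(819 + (-133 - 15*(-138))) = (44920 + 289)*(819 + (-133 + 2070)) = 45209*(819 + 1937) = 45209*2756 = 124596004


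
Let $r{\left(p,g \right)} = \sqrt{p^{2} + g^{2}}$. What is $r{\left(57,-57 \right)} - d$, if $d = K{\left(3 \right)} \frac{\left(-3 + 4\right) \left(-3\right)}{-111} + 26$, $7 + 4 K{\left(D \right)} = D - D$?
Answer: $- \frac{3841}{148} + 57 \sqrt{2} \approx 54.657$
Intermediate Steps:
$K{\left(D \right)} = - \frac{7}{4}$ ($K{\left(D \right)} = - \frac{7}{4} + \frac{D - D}{4} = - \frac{7}{4} + \frac{1}{4} \cdot 0 = - \frac{7}{4} + 0 = - \frac{7}{4}$)
$d = \frac{3841}{148}$ ($d = - \frac{7 \frac{\left(-3 + 4\right) \left(-3\right)}{-111}}{4} + 26 = - \frac{7 \cdot 1 \left(-3\right) \left(- \frac{1}{111}\right)}{4} + 26 = - \frac{7 \left(\left(-3\right) \left(- \frac{1}{111}\right)\right)}{4} + 26 = \left(- \frac{7}{4}\right) \frac{1}{37} + 26 = - \frac{7}{148} + 26 = \frac{3841}{148} \approx 25.953$)
$r{\left(p,g \right)} = \sqrt{g^{2} + p^{2}}$
$r{\left(57,-57 \right)} - d = \sqrt{\left(-57\right)^{2} + 57^{2}} - \frac{3841}{148} = \sqrt{3249 + 3249} - \frac{3841}{148} = \sqrt{6498} - \frac{3841}{148} = 57 \sqrt{2} - \frac{3841}{148} = - \frac{3841}{148} + 57 \sqrt{2}$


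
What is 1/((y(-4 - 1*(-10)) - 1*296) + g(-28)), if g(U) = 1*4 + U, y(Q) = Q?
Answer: -1/314 ≈ -0.0031847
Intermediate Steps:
g(U) = 4 + U
1/((y(-4 - 1*(-10)) - 1*296) + g(-28)) = 1/(((-4 - 1*(-10)) - 1*296) + (4 - 28)) = 1/(((-4 + 10) - 296) - 24) = 1/((6 - 296) - 24) = 1/(-290 - 24) = 1/(-314) = -1/314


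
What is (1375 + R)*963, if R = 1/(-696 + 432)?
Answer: 116522679/88 ≈ 1.3241e+6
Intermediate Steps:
R = -1/264 (R = 1/(-264) = -1/264 ≈ -0.0037879)
(1375 + R)*963 = (1375 - 1/264)*963 = (362999/264)*963 = 116522679/88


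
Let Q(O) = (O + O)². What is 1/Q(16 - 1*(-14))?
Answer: 1/3600 ≈ 0.00027778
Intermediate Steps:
Q(O) = 4*O² (Q(O) = (2*O)² = 4*O²)
1/Q(16 - 1*(-14)) = 1/(4*(16 - 1*(-14))²) = 1/(4*(16 + 14)²) = 1/(4*30²) = 1/(4*900) = 1/3600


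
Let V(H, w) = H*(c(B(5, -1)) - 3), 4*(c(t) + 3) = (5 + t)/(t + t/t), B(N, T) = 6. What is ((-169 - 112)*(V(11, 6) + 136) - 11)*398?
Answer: -116428731/14 ≈ -8.3163e+6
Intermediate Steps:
c(t) = -3 + (5 + t)/(4*(1 + t)) (c(t) = -3 + ((5 + t)/(t + t/t))/4 = -3 + ((5 + t)/(t + 1))/4 = -3 + ((5 + t)/(1 + t))/4 = -3 + (5 + t)/(4*(1 + t)))
V(H, w) = -157*H/28 (V(H, w) = H*((-7 - 11*6)/(4*(1 + 6)) - 3) = H*((¼)*(-7 - 66)/7 - 3) = H*((¼)*(⅐)*(-73) - 3) = H*(-73/28 - 3) = H*(-157/28) = -157*H/28)
((-169 - 112)*(V(11, 6) + 136) - 11)*398 = ((-169 - 112)*(-157/28*11 + 136) - 11)*398 = (-281*(-1727/28 + 136) - 11)*398 = (-281*2081/28 - 11)*398 = (-584761/28 - 11)*398 = -585069/28*398 = -116428731/14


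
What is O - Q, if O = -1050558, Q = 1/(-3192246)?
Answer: -3353639573267/3192246 ≈ -1.0506e+6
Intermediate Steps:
Q = -1/3192246 ≈ -3.1326e-7
O - Q = -1050558 - 1*(-1/3192246) = -1050558 + 1/3192246 = -3353639573267/3192246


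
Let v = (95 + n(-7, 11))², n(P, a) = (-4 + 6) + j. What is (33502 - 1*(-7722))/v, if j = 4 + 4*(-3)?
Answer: 41224/7921 ≈ 5.2044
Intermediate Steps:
j = -8 (j = 4 - 12 = -8)
n(P, a) = -6 (n(P, a) = (-4 + 6) - 8 = 2 - 8 = -6)
v = 7921 (v = (95 - 6)² = 89² = 7921)
(33502 - 1*(-7722))/v = (33502 - 1*(-7722))/7921 = (33502 + 7722)*(1/7921) = 41224*(1/7921) = 41224/7921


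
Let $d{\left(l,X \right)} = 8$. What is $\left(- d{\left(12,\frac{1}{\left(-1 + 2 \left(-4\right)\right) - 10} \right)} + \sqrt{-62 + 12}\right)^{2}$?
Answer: $14 - 80 i \sqrt{2} \approx 14.0 - 113.14 i$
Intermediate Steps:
$\left(- d{\left(12,\frac{1}{\left(-1 + 2 \left(-4\right)\right) - 10} \right)} + \sqrt{-62 + 12}\right)^{2} = \left(\left(-1\right) 8 + \sqrt{-62 + 12}\right)^{2} = \left(-8 + \sqrt{-50}\right)^{2} = \left(-8 + 5 i \sqrt{2}\right)^{2}$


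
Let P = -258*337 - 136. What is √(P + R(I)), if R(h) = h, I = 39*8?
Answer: I*√86770 ≈ 294.57*I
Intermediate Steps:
I = 312
P = -87082 (P = -86946 - 136 = -87082)
√(P + R(I)) = √(-87082 + 312) = √(-86770) = I*√86770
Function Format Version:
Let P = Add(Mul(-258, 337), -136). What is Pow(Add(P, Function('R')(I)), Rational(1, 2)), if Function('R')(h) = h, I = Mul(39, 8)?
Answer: Mul(I, Pow(86770, Rational(1, 2))) ≈ Mul(294.57, I)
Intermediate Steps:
I = 312
P = -87082 (P = Add(-86946, -136) = -87082)
Pow(Add(P, Function('R')(I)), Rational(1, 2)) = Pow(Add(-87082, 312), Rational(1, 2)) = Pow(-86770, Rational(1, 2)) = Mul(I, Pow(86770, Rational(1, 2)))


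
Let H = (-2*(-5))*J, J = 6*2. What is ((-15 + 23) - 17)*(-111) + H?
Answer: 1119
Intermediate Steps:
J = 12
H = 120 (H = -2*(-5)*12 = 10*12 = 120)
((-15 + 23) - 17)*(-111) + H = ((-15 + 23) - 17)*(-111) + 120 = (8 - 17)*(-111) + 120 = -9*(-111) + 120 = 999 + 120 = 1119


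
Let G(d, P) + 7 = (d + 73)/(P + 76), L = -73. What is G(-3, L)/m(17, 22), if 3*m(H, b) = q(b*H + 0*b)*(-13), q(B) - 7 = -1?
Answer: -49/78 ≈ -0.62821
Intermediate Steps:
q(B) = 6 (q(B) = 7 - 1 = 6)
m(H, b) = -26 (m(H, b) = (6*(-13))/3 = (⅓)*(-78) = -26)
G(d, P) = -7 + (73 + d)/(76 + P) (G(d, P) = -7 + (d + 73)/(P + 76) = -7 + (73 + d)/(76 + P))
G(-3, L)/m(17, 22) = ((-459 - 3 - 7*(-73))/(76 - 73))/(-26) = ((-459 - 3 + 511)/3)*(-1/26) = ((⅓)*49)*(-1/26) = (49/3)*(-1/26) = -49/78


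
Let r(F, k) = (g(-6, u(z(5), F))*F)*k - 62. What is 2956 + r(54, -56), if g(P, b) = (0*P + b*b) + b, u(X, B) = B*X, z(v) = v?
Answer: -221263186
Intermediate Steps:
g(P, b) = b + b² (g(P, b) = (0 + b²) + b = b² + b = b + b²)
r(F, k) = -62 + 5*k*F²*(1 + 5*F) (r(F, k) = (((F*5)*(1 + F*5))*F)*k - 62 = (((5*F)*(1 + 5*F))*F)*k - 62 = ((5*F*(1 + 5*F))*F)*k - 62 = (5*F²*(1 + 5*F))*k - 62 = 5*k*F²*(1 + 5*F) - 62 = -62 + 5*k*F²*(1 + 5*F))
2956 + r(54, -56) = 2956 + (-62 + 5*(-56)*54²*(1 + 5*54)) = 2956 + (-62 + 5*(-56)*2916*(1 + 270)) = 2956 + (-62 + 5*(-56)*2916*271) = 2956 + (-62 - 221266080) = 2956 - 221266142 = -221263186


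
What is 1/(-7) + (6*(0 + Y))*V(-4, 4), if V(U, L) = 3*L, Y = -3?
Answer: -1513/7 ≈ -216.14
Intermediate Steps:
1/(-7) + (6*(0 + Y))*V(-4, 4) = 1/(-7) + (6*(0 - 3))*(3*4) = 1*(-⅐) + (6*(-3))*12 = -⅐ - 18*12 = -⅐ - 216 = -1513/7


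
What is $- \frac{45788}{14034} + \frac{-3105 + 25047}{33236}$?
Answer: $- \frac{303468985}{116608506} \approx -2.6025$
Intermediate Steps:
$- \frac{45788}{14034} + \frac{-3105 + 25047}{33236} = \left(-45788\right) \frac{1}{14034} + 21942 \cdot \frac{1}{33236} = - \frac{22894}{7017} + \frac{10971}{16618} = - \frac{303468985}{116608506}$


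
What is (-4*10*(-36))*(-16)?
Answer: -23040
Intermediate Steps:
(-4*10*(-36))*(-16) = -40*(-36)*(-16) = 1440*(-16) = -23040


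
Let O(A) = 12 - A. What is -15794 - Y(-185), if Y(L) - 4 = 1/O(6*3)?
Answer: -94787/6 ≈ -15798.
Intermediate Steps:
Y(L) = 23/6 (Y(L) = 4 + 1/(12 - 6*3) = 4 + 1/(12 - 1*18) = 4 + 1/(12 - 18) = 4 + 1/(-6) = 4 - ⅙ = 23/6)
-15794 - Y(-185) = -15794 - 1*23/6 = -15794 - 23/6 = -94787/6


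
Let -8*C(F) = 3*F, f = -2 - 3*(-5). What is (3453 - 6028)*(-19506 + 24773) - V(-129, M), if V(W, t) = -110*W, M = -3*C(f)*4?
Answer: -13576715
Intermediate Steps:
f = 13 (f = -2 + 15 = 13)
C(F) = -3*F/8
M = 117/2 (M = -(-9)*13/8*4 = -3*(-39/8)*4 = (117/8)*4 = 117/2 ≈ 58.500)
(3453 - 6028)*(-19506 + 24773) - V(-129, M) = (3453 - 6028)*(-19506 + 24773) - (-110)*(-129) = -2575*5267 - 1*14190 = -13562525 - 14190 = -13576715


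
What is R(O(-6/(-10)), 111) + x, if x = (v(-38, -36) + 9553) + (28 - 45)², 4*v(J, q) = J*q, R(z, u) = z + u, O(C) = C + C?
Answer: 51481/5 ≈ 10296.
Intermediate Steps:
O(C) = 2*C
R(z, u) = u + z
v(J, q) = J*q/4 (v(J, q) = (J*q)/4 = J*q/4)
x = 10184 (x = ((¼)*(-38)*(-36) + 9553) + (28 - 45)² = (342 + 9553) + (-17)² = 9895 + 289 = 10184)
R(O(-6/(-10)), 111) + x = (111 + 2*(-6/(-10))) + 10184 = (111 + 2*(-6*(-⅒))) + 10184 = (111 + 2*(⅗)) + 10184 = (111 + 6/5) + 10184 = 561/5 + 10184 = 51481/5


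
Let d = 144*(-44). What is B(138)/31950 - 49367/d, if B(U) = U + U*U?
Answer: 94378489/11246400 ≈ 8.3919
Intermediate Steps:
d = -6336
B(U) = U + U**2
B(138)/31950 - 49367/d = (138*(1 + 138))/31950 - 49367/(-6336) = (138*139)*(1/31950) - 49367*(-1/6336) = 19182*(1/31950) + 49367/6336 = 3197/5325 + 49367/6336 = 94378489/11246400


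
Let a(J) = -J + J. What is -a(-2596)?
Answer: 0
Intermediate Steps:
a(J) = 0
-a(-2596) = -1*0 = 0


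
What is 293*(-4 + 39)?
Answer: 10255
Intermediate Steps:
293*(-4 + 39) = 293*35 = 10255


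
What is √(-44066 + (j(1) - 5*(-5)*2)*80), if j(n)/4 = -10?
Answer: I*√43266 ≈ 208.0*I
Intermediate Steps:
j(n) = -40 (j(n) = 4*(-10) = -40)
√(-44066 + (j(1) - 5*(-5)*2)*80) = √(-44066 + (-40 - 5*(-5)*2)*80) = √(-44066 + (-40 + 25*2)*80) = √(-44066 + (-40 + 50)*80) = √(-44066 + 10*80) = √(-44066 + 800) = √(-43266) = I*√43266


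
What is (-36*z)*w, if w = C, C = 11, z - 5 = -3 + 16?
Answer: -7128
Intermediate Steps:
z = 18 (z = 5 + (-3 + 16) = 5 + 13 = 18)
w = 11
(-36*z)*w = -36*18*11 = -648*11 = -7128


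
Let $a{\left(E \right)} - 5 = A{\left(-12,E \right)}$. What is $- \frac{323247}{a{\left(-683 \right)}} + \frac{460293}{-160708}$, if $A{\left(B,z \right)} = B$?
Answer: $\frac{51945156825}{1124956} \approx 46175.0$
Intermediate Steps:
$a{\left(E \right)} = -7$ ($a{\left(E \right)} = 5 - 12 = -7$)
$- \frac{323247}{a{\left(-683 \right)}} + \frac{460293}{-160708} = - \frac{323247}{-7} + \frac{460293}{-160708} = \left(-323247\right) \left(- \frac{1}{7}\right) + 460293 \left(- \frac{1}{160708}\right) = \frac{323247}{7} - \frac{460293}{160708} = \frac{51945156825}{1124956}$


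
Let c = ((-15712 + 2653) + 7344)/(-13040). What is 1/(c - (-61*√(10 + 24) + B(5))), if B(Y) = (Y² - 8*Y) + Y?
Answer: -70997584/859764627567 + 414901504*√34/859764627567 ≈ 0.0027313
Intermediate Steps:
B(Y) = Y² - 7*Y
c = 1143/2608 (c = (-13059 + 7344)*(-1/13040) = -5715*(-1/13040) = 1143/2608 ≈ 0.43827)
1/(c - (-61*√(10 + 24) + B(5))) = 1/(1143/2608 - (-61*√(10 + 24) + 5*(-7 + 5))) = 1/(1143/2608 - (-61*√34 + 5*(-2))) = 1/(1143/2608 - (-61*√34 - 10)) = 1/(1143/2608 - (-10 - 61*√34)) = 1/(1143/2608 + (10 + 61*√34)) = 1/(27223/2608 + 61*√34)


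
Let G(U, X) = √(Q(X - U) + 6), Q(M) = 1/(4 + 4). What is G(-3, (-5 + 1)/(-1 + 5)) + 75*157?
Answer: 11775 + 7*√2/4 ≈ 11777.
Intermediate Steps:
Q(M) = ⅛ (Q(M) = 1/8 = ⅛)
G(U, X) = 7*√2/4 (G(U, X) = √(⅛ + 6) = √(49/8) = 7*√2/4)
G(-3, (-5 + 1)/(-1 + 5)) + 75*157 = 7*√2/4 + 75*157 = 7*√2/4 + 11775 = 11775 + 7*√2/4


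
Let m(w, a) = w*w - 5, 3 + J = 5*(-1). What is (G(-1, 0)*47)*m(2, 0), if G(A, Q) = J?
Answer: 376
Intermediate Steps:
J = -8 (J = -3 + 5*(-1) = -3 - 5 = -8)
G(A, Q) = -8
m(w, a) = -5 + w² (m(w, a) = w² - 5 = -5 + w²)
(G(-1, 0)*47)*m(2, 0) = (-8*47)*(-5 + 2²) = -376*(-5 + 4) = -376*(-1) = 376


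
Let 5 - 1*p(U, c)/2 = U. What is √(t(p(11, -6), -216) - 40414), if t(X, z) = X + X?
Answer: I*√40438 ≈ 201.09*I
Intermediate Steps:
p(U, c) = 10 - 2*U
t(X, z) = 2*X
√(t(p(11, -6), -216) - 40414) = √(2*(10 - 2*11) - 40414) = √(2*(10 - 22) - 40414) = √(2*(-12) - 40414) = √(-24 - 40414) = √(-40438) = I*√40438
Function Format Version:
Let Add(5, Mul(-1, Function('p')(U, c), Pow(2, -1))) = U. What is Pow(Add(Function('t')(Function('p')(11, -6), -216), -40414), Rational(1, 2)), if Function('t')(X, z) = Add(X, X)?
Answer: Mul(I, Pow(40438, Rational(1, 2))) ≈ Mul(201.09, I)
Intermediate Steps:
Function('p')(U, c) = Add(10, Mul(-2, U))
Function('t')(X, z) = Mul(2, X)
Pow(Add(Function('t')(Function('p')(11, -6), -216), -40414), Rational(1, 2)) = Pow(Add(Mul(2, Add(10, Mul(-2, 11))), -40414), Rational(1, 2)) = Pow(Add(Mul(2, Add(10, -22)), -40414), Rational(1, 2)) = Pow(Add(Mul(2, -12), -40414), Rational(1, 2)) = Pow(Add(-24, -40414), Rational(1, 2)) = Pow(-40438, Rational(1, 2)) = Mul(I, Pow(40438, Rational(1, 2)))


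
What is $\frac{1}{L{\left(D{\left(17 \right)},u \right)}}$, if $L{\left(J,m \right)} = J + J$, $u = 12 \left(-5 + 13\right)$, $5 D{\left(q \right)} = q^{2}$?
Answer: $\frac{5}{578} \approx 0.0086505$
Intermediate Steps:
$D{\left(q \right)} = \frac{q^{2}}{5}$
$u = 96$ ($u = 12 \cdot 8 = 96$)
$L{\left(J,m \right)} = 2 J$
$\frac{1}{L{\left(D{\left(17 \right)},u \right)}} = \frac{1}{2 \frac{17^{2}}{5}} = \frac{1}{2 \cdot \frac{1}{5} \cdot 289} = \frac{1}{2 \cdot \frac{289}{5}} = \frac{1}{\frac{578}{5}} = \frac{5}{578}$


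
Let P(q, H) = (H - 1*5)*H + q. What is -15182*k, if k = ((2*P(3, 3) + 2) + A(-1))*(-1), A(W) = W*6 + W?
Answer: -167002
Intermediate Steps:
P(q, H) = q + H*(-5 + H) (P(q, H) = (H - 5)*H + q = (-5 + H)*H + q = H*(-5 + H) + q = q + H*(-5 + H))
A(W) = 7*W (A(W) = 6*W + W = 7*W)
k = 11 (k = ((2*(3 + 3² - 5*3) + 2) + 7*(-1))*(-1) = ((2*(3 + 9 - 15) + 2) - 7)*(-1) = ((2*(-3) + 2) - 7)*(-1) = ((-6 + 2) - 7)*(-1) = (-4 - 7)*(-1) = -11*(-1) = 11)
-15182*k = -15182*11 = -167002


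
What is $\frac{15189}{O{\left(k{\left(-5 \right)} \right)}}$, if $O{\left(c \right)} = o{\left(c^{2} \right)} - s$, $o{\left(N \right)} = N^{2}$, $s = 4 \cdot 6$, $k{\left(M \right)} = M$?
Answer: $\frac{15189}{601} \approx 25.273$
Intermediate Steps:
$s = 24$
$O{\left(c \right)} = -24 + c^{4}$ ($O{\left(c \right)} = \left(c^{2}\right)^{2} - 24 = c^{4} - 24 = -24 + c^{4}$)
$\frac{15189}{O{\left(k{\left(-5 \right)} \right)}} = \frac{15189}{-24 + \left(-5\right)^{4}} = \frac{15189}{-24 + 625} = \frac{15189}{601}$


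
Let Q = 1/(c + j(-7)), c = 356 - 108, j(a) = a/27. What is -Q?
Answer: -27/6689 ≈ -0.0040365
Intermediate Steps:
j(a) = a/27 (j(a) = a*(1/27) = a/27)
c = 248
Q = 27/6689 (Q = 1/(248 + (1/27)*(-7)) = 1/(248 - 7/27) = 1/(6689/27) = 27/6689 ≈ 0.0040365)
-Q = -1*27/6689 = -27/6689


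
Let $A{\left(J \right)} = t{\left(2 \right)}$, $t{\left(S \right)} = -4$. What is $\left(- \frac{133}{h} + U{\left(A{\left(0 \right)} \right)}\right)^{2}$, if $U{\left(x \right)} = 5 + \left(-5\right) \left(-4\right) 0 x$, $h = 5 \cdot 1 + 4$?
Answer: $\frac{7744}{81} \approx 95.605$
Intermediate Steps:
$A{\left(J \right)} = -4$
$h = 9$ ($h = 5 + 4 = 9$)
$U{\left(x \right)} = 5$ ($U{\left(x \right)} = 5 + 20 \cdot 0 x = 5 + 0 x = 5 + 0 = 5$)
$\left(- \frac{133}{h} + U{\left(A{\left(0 \right)} \right)}\right)^{2} = \left(- \frac{133}{9} + 5\right)^{2} = \left(- \frac{88}{9}\right)^{2} = \frac{7744}{81}$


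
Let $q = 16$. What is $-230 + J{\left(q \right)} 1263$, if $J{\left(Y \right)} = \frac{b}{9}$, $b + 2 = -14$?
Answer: $- \frac{7426}{3} \approx -2475.3$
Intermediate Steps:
$b = -16$ ($b = -2 - 14 = -16$)
$J{\left(Y \right)} = - \frac{16}{9}$
$-230 + J{\left(q \right)} 1263 = -230 - \frac{6736}{3} = - \frac{7426}{3}$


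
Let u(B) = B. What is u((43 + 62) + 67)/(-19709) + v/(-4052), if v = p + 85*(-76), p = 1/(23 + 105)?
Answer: 16207749379/10222191104 ≈ 1.5855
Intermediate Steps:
p = 1/128 ≈ 0.0078125
v = -826879/128 (v = 1/128 + 85*(-76) = 1/128 - 6460 = -826879/128 ≈ -6460.0)
u((43 + 62) + 67)/(-19709) + v/(-4052) = ((43 + 62) + 67)/(-19709) - 826879/128/(-4052) = (105 + 67)*(-1/19709) - 826879/128*(-1/4052) = 172*(-1/19709) + 826879/518656 = -172/19709 + 826879/518656 = 16207749379/10222191104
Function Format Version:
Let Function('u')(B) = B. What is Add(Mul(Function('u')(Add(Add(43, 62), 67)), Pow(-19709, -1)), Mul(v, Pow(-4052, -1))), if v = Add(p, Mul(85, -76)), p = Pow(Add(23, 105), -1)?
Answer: Rational(16207749379, 10222191104) ≈ 1.5855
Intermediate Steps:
p = Rational(1, 128) (p = Pow(128, -1) = Rational(1, 128) ≈ 0.0078125)
v = Rational(-826879, 128) (v = Add(Rational(1, 128), Mul(85, -76)) = Add(Rational(1, 128), -6460) = Rational(-826879, 128) ≈ -6460.0)
Add(Mul(Function('u')(Add(Add(43, 62), 67)), Pow(-19709, -1)), Mul(v, Pow(-4052, -1))) = Add(Mul(Add(Add(43, 62), 67), Pow(-19709, -1)), Mul(Rational(-826879, 128), Pow(-4052, -1))) = Add(Mul(Add(105, 67), Rational(-1, 19709)), Mul(Rational(-826879, 128), Rational(-1, 4052))) = Add(Mul(172, Rational(-1, 19709)), Rational(826879, 518656)) = Add(Rational(-172, 19709), Rational(826879, 518656)) = Rational(16207749379, 10222191104)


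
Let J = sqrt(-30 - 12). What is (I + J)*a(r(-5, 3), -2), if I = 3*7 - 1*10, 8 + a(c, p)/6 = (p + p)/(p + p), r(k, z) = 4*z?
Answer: -462 - 42*I*sqrt(42) ≈ -462.0 - 272.19*I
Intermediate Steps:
a(c, p) = -42 (a(c, p) = -48 + 6*((p + p)/(p + p)) = -48 + 6*((2*p)/((2*p))) = -48 + 6*((2*p)*(1/(2*p))) = -48 + 6*1 = -48 + 6 = -42)
I = 11 (I = 21 - 10 = 11)
J = I*sqrt(42) (J = sqrt(-42) = I*sqrt(42) ≈ 6.4807*I)
(I + J)*a(r(-5, 3), -2) = (11 + I*sqrt(42))*(-42) = -462 - 42*I*sqrt(42)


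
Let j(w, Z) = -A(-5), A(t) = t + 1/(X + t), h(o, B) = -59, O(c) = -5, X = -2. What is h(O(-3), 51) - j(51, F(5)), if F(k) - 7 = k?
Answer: -449/7 ≈ -64.143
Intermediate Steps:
F(k) = 7 + k
A(t) = t + 1/(-2 + t)
j(w, Z) = 36/7 (j(w, Z) = -(1 + (-5)**2 - 2*(-5))/(-2 - 5) = -(1 + 25 + 10)/(-7) = -(-1)*36/7 = -1*(-36/7) = 36/7)
h(O(-3), 51) - j(51, F(5)) = -59 - 1*36/7 = -59 - 36/7 = -449/7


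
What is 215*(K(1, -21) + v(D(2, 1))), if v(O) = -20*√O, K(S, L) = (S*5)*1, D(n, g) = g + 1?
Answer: 1075 - 4300*√2 ≈ -5006.1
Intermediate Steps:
D(n, g) = 1 + g
K(S, L) = 5*S (K(S, L) = (5*S)*1 = 5*S)
215*(K(1, -21) + v(D(2, 1))) = 215*(5*1 - 20*√(1 + 1)) = 215*(5 - 20*√2) = 1075 - 4300*√2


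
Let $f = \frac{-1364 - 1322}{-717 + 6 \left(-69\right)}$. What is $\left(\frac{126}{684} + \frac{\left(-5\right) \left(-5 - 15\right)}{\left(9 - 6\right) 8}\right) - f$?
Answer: $\frac{14154}{7163} \approx 1.976$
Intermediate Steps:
$f = \frac{2686}{1131}$ ($f = - \frac{2686}{-717 - 414} = - \frac{2686}{-1131} = \left(-2686\right) \left(- \frac{1}{1131}\right) = \frac{2686}{1131} \approx 2.3749$)
$\left(\frac{126}{684} + \frac{\left(-5\right) \left(-5 - 15\right)}{\left(9 - 6\right) 8}\right) - f = \left(\frac{126}{684} + \frac{\left(-5\right) \left(-5 - 15\right)}{\left(9 - 6\right) 8}\right) - \frac{2686}{1131} = \left(126 \cdot \frac{1}{684} + \frac{\left(-5\right) \left(-20\right)}{3 \cdot 8}\right) - \frac{2686}{1131} = \left(\frac{7}{38} + \frac{100}{24}\right) - \frac{2686}{1131} = \left(\frac{7}{38} + 100 \cdot \frac{1}{24}\right) - \frac{2686}{1131} = \left(\frac{7}{38} + \frac{25}{6}\right) - \frac{2686}{1131} = \frac{248}{57} - \frac{2686}{1131} = \frac{14154}{7163}$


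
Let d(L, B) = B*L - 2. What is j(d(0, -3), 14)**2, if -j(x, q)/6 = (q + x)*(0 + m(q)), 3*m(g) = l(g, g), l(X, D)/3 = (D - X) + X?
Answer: 1016064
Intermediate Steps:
l(X, D) = 3*D (l(X, D) = 3*((D - X) + X) = 3*D)
m(g) = g (m(g) = (3*g)/3 = g)
d(L, B) = -2 + B*L
j(x, q) = -6*q*(q + x) (j(x, q) = -6*(q + x)*(0 + q) = -6*(q + x)*q = -6*q*(q + x))
j(d(0, -3), 14)**2 = (-6*14*(14 + (-2 - 3*0)))**2 = (-6*14*(14 + (-2 + 0)))**2 = (-6*14*(14 - 2))**2 = (-6*14*12)**2 = (-1008)**2 = 1016064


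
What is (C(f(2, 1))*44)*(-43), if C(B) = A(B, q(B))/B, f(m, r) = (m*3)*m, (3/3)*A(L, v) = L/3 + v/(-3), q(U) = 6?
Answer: -946/3 ≈ -315.33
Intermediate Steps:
A(L, v) = -v/3 + L/3 (A(L, v) = L/3 + v/(-3) = L*(⅓) + v*(-⅓) = L/3 - v/3 = -v/3 + L/3)
f(m, r) = 3*m² (f(m, r) = (3*m)*m = 3*m²)
C(B) = (-2 + B/3)/B (C(B) = (-⅓*6 + B/3)/B = (-2 + B/3)/B)
(C(f(2, 1))*44)*(-43) = (((-6 + 3*2²)/(3*((3*2²))))*44)*(-43) = (((-6 + 3*4)/(3*((3*4))))*44)*(-43) = (((⅓)*(-6 + 12)/12)*44)*(-43) = (((⅓)*(1/12)*6)*44)*(-43) = ((⅙)*44)*(-43) = (22/3)*(-43) = -946/3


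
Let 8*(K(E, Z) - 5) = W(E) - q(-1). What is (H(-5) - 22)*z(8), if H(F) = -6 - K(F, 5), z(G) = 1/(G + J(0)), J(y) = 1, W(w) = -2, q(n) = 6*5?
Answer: -29/9 ≈ -3.2222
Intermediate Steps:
q(n) = 30
z(G) = 1/(1 + G) (z(G) = 1/(G + 1) = 1/(1 + G))
K(E, Z) = 1 (K(E, Z) = 5 + (-2 - 1*30)/8 = 5 + (-2 - 30)/8 = 5 + (⅛)*(-32) = 5 - 4 = 1)
H(F) = -7 (H(F) = -6 - 1*1 = -6 - 1 = -7)
(H(-5) - 22)*z(8) = (-7 - 22)/(1 + 8) = -29/9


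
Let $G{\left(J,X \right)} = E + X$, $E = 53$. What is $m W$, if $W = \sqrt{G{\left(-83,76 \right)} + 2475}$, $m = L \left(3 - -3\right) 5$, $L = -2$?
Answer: $- 120 \sqrt{651} \approx -3061.8$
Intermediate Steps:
$G{\left(J,X \right)} = 53 + X$
$m = -60$ ($m = - 2 \left(3 - -3\right) 5 = - 2 \left(3 + 3\right) 5 = \left(-2\right) 6 \cdot 5 = \left(-12\right) 5 = -60$)
$W = 2 \sqrt{651}$ ($W = \sqrt{\left(53 + 76\right) + 2475} = \sqrt{129 + 2475} = \sqrt{2604} = 2 \sqrt{651} \approx 51.029$)
$m W = - 60 \cdot 2 \sqrt{651} = - 120 \sqrt{651}$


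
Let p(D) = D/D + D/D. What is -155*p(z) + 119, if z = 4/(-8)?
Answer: -191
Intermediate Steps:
z = -½ (z = 4*(-⅛) = -½ ≈ -0.50000)
p(D) = 2 (p(D) = 1 + 1 = 2)
-155*p(z) + 119 = -155*2 + 119 = -310 + 119 = -191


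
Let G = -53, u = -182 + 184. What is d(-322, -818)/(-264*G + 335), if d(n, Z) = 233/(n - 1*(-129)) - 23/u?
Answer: -4905/5530222 ≈ -0.00088694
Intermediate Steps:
u = 2
d(n, Z) = -23/2 + 233/(129 + n) (d(n, Z) = 233/(n - 1*(-129)) - 23/2 = 233/(n + 129) - 23*½ = 233/(129 + n) - 23/2 = -23/2 + 233/(129 + n))
d(-322, -818)/(-264*G + 335) = ((-2501 - 23*(-322))/(2*(129 - 322)))/(-264*(-53) + 335) = ((½)*(-2501 + 7406)/(-193))/(13992 + 335) = ((½)*(-1/193)*4905)/14327 = -4905/386*1/14327 = -4905/5530222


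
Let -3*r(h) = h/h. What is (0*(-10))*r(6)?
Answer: 0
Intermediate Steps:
r(h) = -⅓ (r(h) = -h/(3*h) = -⅓*1 = -⅓)
(0*(-10))*r(6) = (0*(-10))*(-⅓) = 0*(-⅓) = 0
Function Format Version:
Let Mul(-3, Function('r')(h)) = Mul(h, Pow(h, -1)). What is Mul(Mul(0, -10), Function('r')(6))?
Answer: 0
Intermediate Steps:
Function('r')(h) = Rational(-1, 3) (Function('r')(h) = Mul(Rational(-1, 3), Mul(h, Pow(h, -1))) = Mul(Rational(-1, 3), 1) = Rational(-1, 3))
Mul(Mul(0, -10), Function('r')(6)) = Mul(Mul(0, -10), Rational(-1, 3)) = Mul(0, Rational(-1, 3)) = 0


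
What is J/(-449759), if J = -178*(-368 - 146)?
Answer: -91492/449759 ≈ -0.20342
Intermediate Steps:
J = 91492 (J = -178*(-514) = 91492)
J/(-449759) = 91492/(-449759) = 91492*(-1/449759) = -91492/449759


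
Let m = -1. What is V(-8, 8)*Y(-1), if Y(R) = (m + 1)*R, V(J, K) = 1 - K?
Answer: 0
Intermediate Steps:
Y(R) = 0 (Y(R) = (-1 + 1)*R = 0*R = 0)
V(-8, 8)*Y(-1) = (1 - 1*8)*0 = (1 - 8)*0 = -7*0 = 0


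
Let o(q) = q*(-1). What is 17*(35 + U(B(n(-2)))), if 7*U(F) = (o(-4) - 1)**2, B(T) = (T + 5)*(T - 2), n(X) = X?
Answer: 4318/7 ≈ 616.86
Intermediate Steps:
B(T) = (-2 + T)*(5 + T) (B(T) = (5 + T)*(-2 + T) = (-2 + T)*(5 + T))
o(q) = -q
U(F) = 9/7 (U(F) = (-1*(-4) - 1)**2/7 = (4 - 1)**2/7 = (1/7)*3**2 = (1/7)*9 = 9/7)
17*(35 + U(B(n(-2)))) = 17*(35 + 9/7) = 17*(254/7) = 4318/7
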